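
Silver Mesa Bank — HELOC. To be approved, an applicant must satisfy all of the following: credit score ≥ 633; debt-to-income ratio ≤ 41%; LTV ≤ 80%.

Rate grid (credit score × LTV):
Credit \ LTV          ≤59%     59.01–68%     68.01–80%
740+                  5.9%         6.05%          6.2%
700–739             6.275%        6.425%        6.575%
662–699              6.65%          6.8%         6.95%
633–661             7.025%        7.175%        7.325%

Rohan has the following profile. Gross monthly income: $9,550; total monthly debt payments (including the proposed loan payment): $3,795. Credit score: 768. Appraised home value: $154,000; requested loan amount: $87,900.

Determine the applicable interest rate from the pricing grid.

Credit score 768 ≥ 633; Debt-to-income = 3,795/9,550 = 39.7% — meets 41% limit
LTV = 87,900/154,000 = 57.1% ≤ 80%
Credit 768 → row 740+; LTV 57.1% → column ≤59%. Grid cell → 5.9%.

5.9%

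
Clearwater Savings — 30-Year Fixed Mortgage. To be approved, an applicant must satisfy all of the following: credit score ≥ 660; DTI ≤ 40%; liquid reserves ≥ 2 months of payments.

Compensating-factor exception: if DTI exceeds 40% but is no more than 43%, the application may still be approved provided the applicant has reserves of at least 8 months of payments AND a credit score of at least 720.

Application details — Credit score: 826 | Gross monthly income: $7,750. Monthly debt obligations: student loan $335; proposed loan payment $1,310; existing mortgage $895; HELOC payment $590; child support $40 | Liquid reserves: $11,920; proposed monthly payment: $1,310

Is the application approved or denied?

Approved

Credit score 826 ≥ 660 (meets base)
Total debts = (335 + 1,310 + 895 + 590 + 40) = 3,170. DTI: 3,170 ÷ 7,750 = 40.9%, over the 40% base limit.
Liquid reserves cover 11,920/1,310 = 9.1 months — ≥ 2 required
DTI 40.9% is within the 40%–43% exception band; checking compensating factors.
Override check — reserves: 9.1 mo (ok); score: 826 (ok).
Both compensating conditions met → exception applies.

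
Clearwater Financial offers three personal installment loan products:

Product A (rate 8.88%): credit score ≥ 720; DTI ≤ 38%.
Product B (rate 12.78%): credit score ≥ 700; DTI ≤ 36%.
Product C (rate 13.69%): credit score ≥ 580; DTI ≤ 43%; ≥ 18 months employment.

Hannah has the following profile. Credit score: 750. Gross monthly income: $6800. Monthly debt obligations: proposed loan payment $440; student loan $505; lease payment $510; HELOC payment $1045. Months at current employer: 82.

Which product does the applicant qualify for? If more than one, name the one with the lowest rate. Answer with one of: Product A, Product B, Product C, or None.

Total debts = (440 + 505 + 510 + 1,045) = 2,500; DTI = 2,500/6,800 = 36.8%.
Product A: score 750 ≥ 720; DTI 36.8% ≤ 38% → qualifies.
Product B: score 750 ≥ 700; DTI 36.8% > 36% → does not qualify.
Product C: score 750 ≥ 580; DTI 36.8% ≤ 43%; employment 82 ≥ 18 mo → qualifies.
Qualifying: Product A, Product C. Lowest rate is 8.88% → Product A.

Product A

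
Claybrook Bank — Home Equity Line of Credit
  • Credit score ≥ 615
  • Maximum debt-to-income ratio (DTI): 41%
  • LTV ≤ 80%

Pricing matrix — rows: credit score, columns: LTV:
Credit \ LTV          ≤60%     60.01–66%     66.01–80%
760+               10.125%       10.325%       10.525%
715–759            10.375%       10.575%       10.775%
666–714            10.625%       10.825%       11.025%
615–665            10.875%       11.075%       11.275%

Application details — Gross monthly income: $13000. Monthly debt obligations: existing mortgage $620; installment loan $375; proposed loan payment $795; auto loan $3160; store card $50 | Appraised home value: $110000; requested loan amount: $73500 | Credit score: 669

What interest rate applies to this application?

Credit score 669 ≥ 615; Total monthly debts = (620 + 375 + 795 + 3,160 + 50) = 5,000. Debt-to-income = 5,000/13,000 = 38.5% — meets 41% limit
LTV: 73,500 ÷ 110,000 = 66.8%, within 80% cap
Score 669 is in the 666–714 band; LTV 66.8% is in the 66.01–80% band → 11.025%.

11.025%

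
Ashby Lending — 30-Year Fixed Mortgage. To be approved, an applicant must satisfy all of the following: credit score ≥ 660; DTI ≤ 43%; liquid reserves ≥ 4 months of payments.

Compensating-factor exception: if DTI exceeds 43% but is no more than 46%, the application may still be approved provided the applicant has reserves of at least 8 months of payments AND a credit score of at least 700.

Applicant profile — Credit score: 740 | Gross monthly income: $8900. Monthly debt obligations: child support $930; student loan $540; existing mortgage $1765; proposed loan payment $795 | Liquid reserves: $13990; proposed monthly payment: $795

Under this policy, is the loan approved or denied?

Approved

Credit score 740 ≥ 660 (meets base)
Total debts = (930 + 540 + 1,765 + 795) = 4,030. DTI = 4,030/8,900 = 45.3% > 43% — standard DTI limit exceeded.
Liquid reserves cover 13,990/795 = 17.6 months — ≥ 4 required
45.3% falls in the override range (43%–46%), so the compensating-factor test applies.
Override check — reserves: 17.6 mo (ok); score: 740 (ok).
Both override conditions satisfied; DTI exception granted.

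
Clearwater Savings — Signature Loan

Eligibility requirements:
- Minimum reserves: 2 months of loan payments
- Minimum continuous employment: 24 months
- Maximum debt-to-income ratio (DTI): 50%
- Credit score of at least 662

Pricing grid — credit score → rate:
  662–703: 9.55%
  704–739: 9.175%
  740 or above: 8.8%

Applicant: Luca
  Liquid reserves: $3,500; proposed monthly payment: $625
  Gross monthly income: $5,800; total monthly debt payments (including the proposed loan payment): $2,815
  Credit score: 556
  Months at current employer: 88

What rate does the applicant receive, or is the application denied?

Credit score 556 < 662 (below minimum)
DTI = 2,815/5,800 = 48.5% ≤ 50%
Reserves: 3,500 ÷ 625 = 5.6 months (meets 2-month minimum)
Employment 88 ≥ 24 months
Not all requirements met → denied.

Denied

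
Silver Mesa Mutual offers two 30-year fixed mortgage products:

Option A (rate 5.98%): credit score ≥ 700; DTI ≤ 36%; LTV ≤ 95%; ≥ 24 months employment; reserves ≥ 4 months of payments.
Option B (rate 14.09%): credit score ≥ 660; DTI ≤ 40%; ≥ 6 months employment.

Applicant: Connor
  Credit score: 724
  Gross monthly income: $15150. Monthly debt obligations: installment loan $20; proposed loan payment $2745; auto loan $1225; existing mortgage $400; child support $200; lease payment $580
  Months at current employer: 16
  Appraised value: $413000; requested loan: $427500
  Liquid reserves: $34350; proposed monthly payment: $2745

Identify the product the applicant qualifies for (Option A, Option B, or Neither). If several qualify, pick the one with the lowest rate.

Option B

Total debts = (20 + 2,745 + 1,225 + 400 + 200 + 580) = 5,170; DTI = 5,170/15,150 = 34.1%.
LTV = 427,500/413,000 = 103.5%.
Reserves = 34,350/2,745 = 12.5 months.
Option A: score 724 ≥ 700; DTI 34.1% ≤ 36%; LTV 103.5% > 95%; employment 16 < 24 mo; reserves 12.5 ≥ 4 mo → does not qualify.
Option B: score 724 ≥ 660; DTI 34.1% ≤ 40%; employment 16 ≥ 6 mo → qualifies.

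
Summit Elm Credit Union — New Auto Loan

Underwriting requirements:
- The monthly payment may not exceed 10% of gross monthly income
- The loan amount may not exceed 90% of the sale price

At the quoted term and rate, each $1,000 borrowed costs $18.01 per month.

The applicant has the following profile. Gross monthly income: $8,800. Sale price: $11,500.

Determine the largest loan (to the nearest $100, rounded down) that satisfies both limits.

Payment cap: 10% × $8,800 = $880/month.
At $18.01 per $1,000, that supports 880/18.01 × 1,000 ≈ $48,861 → $48,800.
LTV cap: 90% × $11,500 = $10,350 → $10,300.
Binding constraint: loan-to-value.

$10,300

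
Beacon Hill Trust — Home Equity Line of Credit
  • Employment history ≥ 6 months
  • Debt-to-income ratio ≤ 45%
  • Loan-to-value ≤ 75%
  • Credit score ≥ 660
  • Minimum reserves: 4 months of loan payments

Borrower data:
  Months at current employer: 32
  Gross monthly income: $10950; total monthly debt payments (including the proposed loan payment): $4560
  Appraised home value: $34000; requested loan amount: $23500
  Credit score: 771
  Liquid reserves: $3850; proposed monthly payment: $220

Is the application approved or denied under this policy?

Approved

Employment 32 ≥ 6 months
DTI: 4,560 ÷ 10,950 = 41.6%, within the 45% cap
Loan-to-value = 23,500/34,000 = 69.1% — pass (75% max)
Credit score 771 ≥ 660 (meets)
Reserves = 3,850/220 = 17.5 months ≥ 4
All criteria satisfied.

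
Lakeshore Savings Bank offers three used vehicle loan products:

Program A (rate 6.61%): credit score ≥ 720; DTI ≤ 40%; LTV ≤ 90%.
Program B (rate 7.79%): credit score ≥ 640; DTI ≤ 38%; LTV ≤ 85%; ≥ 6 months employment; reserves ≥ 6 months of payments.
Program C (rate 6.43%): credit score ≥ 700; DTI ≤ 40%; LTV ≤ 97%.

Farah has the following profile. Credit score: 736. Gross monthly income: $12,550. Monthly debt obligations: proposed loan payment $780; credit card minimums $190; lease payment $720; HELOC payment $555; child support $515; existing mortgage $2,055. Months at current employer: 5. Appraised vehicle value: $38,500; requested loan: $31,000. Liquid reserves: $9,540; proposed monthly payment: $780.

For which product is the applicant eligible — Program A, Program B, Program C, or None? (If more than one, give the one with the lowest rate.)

Total debts = (780 + 190 + 720 + 555 + 515 + 2,055) = 4,815; DTI = 4,815/12,550 = 38.4%.
LTV = 31,000/38,500 = 80.5%.
Reserves = 9,540/780 = 12.2 months.
Program A: score 736 ≥ 720; DTI 38.4% ≤ 40%; LTV 80.5% ≤ 90% → qualifies.
Program B: score 736 ≥ 640; DTI 38.4% > 38%; LTV 80.5% ≤ 85%; employment 5 < 6 mo; reserves 12.2 ≥ 6 mo → does not qualify.
Program C: score 736 ≥ 700; DTI 38.4% ≤ 40%; LTV 80.5% ≤ 97% → qualifies.
Qualifying: Program A, Program C. Lowest rate is 6.43% → Program C.

Program C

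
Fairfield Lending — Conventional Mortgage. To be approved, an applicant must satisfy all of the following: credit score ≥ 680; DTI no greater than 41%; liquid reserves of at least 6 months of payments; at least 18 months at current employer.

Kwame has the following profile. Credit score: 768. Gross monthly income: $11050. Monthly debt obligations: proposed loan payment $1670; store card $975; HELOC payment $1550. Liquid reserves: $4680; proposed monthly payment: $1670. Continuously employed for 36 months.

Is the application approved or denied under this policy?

Credit score 768 ≥ 680 (meets)
Total monthly debts = (1,670 + 975 + 1,550) = 4,195. DTI = 4,195/11,050 = 38% ≤ 41%
Liquid reserves cover 4,680/1,670 = 2.8 months — < 6 required
Employment 36 ≥ 18 months
Fails on reserves.

Denied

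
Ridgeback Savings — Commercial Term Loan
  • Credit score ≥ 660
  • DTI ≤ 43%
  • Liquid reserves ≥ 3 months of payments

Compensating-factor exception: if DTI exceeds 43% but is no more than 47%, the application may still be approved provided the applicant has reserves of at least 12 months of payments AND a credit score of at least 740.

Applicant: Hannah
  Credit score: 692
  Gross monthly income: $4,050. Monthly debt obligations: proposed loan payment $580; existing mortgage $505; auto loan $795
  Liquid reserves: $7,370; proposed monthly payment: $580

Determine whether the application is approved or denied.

Credit score 692 ≥ 660 (meets base)
Total debts = (580 + 505 + 795) = 1,880. DTI: 1,880 ÷ 4,050 = 46.4%, over the 43% base limit.
Reserves = 7,370/580 = 12.7 months ≥ 3
46.4% falls in the override range (43%–47%), so the compensating-factor test applies.
Reserves 12.7 ≥ 12 months; credit score 692 < 740.
Compensating-factor requirement not fully met.

Denied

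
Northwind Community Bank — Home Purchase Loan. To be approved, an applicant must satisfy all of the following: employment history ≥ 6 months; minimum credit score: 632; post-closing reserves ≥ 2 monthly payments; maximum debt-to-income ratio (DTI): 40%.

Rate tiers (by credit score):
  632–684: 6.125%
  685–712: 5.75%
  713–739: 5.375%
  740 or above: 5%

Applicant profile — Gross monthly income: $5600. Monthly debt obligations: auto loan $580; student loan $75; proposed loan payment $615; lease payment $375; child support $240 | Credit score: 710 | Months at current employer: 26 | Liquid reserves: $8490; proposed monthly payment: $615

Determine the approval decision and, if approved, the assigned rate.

Approved at 5.75%

Credit score 710 ≥ 632 (meets minimum)
Total monthly debts = (580 + 75 + 615 + 375 + 240) = 1,885. DTI: 1,885 ÷ 5,600 = 33.7%, within the 40% cap
Reserves = 8,490/615 = 13.8 months ≥ 2
Employment 26 ≥ 6 months
All requirements met. Score 710 falls in the 685–712 tier → 5.75%.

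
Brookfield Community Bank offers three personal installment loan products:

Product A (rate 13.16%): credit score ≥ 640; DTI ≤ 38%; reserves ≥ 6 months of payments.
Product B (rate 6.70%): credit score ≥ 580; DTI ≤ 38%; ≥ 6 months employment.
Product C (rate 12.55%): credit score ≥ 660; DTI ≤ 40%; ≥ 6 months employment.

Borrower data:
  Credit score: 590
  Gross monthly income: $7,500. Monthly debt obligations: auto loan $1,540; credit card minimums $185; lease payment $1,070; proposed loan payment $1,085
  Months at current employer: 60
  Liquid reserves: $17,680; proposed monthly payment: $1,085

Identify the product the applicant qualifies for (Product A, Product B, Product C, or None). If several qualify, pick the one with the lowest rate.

None

Total debts = (1,540 + 185 + 1,070 + 1,085) = 3,880; DTI = 3,880/7,500 = 51.7%.
Reserves = 17,680/1,085 = 16.3 months.
Product A: score 590 < 640; DTI 51.7% > 38%; reserves 16.3 ≥ 6 mo → does not qualify.
Product B: score 590 ≥ 580; DTI 51.7% > 38%; employment 60 ≥ 6 mo → does not qualify.
Product C: score 590 < 660; DTI 51.7% > 40%; employment 60 ≥ 6 mo → does not qualify.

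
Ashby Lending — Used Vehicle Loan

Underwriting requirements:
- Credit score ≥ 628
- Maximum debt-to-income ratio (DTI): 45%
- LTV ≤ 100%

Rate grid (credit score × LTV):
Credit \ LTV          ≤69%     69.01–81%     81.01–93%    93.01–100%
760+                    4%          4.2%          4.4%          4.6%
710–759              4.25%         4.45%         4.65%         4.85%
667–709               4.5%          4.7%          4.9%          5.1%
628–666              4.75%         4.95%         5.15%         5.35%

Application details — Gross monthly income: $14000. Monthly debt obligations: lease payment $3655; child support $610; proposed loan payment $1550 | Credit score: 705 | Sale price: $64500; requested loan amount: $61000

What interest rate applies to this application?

5.1%

Credit score 705 ≥ 628; Total monthly debts = (3,655 + 610 + 1,550) = 5,815. DTI: 5,815 ÷ 14,000 = 41.5%, within the 45% cap
Loan-to-value = 61,000/64,500 = 94.6% — pass (100% max)
Row: 705 falls in 667–709. Column: 94.6% falls in 93.01–100%. Rate = 5.1%.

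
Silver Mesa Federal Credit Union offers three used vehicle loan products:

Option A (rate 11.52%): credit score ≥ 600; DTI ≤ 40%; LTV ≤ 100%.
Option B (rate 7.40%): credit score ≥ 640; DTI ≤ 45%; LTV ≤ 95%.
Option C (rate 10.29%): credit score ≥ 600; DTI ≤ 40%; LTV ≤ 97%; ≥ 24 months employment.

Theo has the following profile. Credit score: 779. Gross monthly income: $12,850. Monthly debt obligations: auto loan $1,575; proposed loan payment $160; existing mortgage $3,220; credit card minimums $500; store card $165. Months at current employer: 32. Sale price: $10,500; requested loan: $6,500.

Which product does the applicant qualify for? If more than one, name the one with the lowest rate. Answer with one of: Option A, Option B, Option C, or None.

Option B

Total debts = (1,575 + 160 + 3,220 + 500 + 165) = 5,620; DTI = 5,620/12,850 = 43.7%.
LTV = 6,500/10,500 = 61.9%.
Option A: score 779 ≥ 600; DTI 43.7% > 40%; LTV 61.9% ≤ 100% → does not qualify.
Option B: score 779 ≥ 640; DTI 43.7% ≤ 45%; LTV 61.9% ≤ 95% → qualifies.
Option C: score 779 ≥ 600; DTI 43.7% > 40%; LTV 61.9% ≤ 97%; employment 32 ≥ 24 mo → does not qualify.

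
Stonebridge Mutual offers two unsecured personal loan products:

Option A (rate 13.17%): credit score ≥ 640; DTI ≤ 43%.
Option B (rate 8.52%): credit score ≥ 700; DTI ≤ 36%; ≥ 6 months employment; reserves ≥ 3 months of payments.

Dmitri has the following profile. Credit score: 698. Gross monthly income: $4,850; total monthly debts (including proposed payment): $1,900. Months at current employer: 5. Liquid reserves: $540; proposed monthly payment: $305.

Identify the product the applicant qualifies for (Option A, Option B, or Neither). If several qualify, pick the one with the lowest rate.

Option A

DTI = 1,900/4,850 = 39.2%.
Reserves = 540/305 = 1.8 months.
Option A: score 698 ≥ 640; DTI 39.2% ≤ 43% → qualifies.
Option B: score 698 < 700; DTI 39.2% > 36%; employment 5 < 6 mo; reserves 1.8 < 3 mo → does not qualify.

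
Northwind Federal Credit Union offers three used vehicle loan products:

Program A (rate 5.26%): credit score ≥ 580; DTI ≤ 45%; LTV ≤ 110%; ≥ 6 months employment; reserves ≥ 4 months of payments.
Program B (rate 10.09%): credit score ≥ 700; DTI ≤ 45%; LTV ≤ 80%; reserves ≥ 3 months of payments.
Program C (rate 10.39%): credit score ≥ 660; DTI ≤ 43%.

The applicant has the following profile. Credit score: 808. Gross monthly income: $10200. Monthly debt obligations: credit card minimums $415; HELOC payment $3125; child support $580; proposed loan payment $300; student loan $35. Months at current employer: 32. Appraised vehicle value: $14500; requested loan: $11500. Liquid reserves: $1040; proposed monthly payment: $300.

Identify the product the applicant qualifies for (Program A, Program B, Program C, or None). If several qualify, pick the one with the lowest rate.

Program B

Total debts = (415 + 3,125 + 580 + 300 + 35) = 4,455; DTI = 4,455/10,200 = 43.7%.
LTV = 11,500/14,500 = 79.3%.
Reserves = 1,040/300 = 3.5 months.
Program A: score 808 ≥ 580; DTI 43.7% ≤ 45%; LTV 79.3% ≤ 110%; employment 32 ≥ 6 mo; reserves 3.5 < 4 mo → does not qualify.
Program B: score 808 ≥ 700; DTI 43.7% ≤ 45%; LTV 79.3% ≤ 80%; reserves 3.5 ≥ 3 mo → qualifies.
Program C: score 808 ≥ 660; DTI 43.7% > 43% → does not qualify.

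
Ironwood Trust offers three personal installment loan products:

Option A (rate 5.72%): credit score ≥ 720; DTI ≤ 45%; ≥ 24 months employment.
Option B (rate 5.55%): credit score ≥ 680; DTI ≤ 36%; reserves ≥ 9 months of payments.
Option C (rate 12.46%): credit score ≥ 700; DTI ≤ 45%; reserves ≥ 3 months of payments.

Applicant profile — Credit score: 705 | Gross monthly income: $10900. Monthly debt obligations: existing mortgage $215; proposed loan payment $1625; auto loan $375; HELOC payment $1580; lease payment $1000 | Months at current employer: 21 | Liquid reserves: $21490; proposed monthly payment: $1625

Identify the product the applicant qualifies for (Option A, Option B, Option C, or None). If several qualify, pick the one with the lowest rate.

Total debts = (215 + 1,625 + 375 + 1,580 + 1,000) = 4,795; DTI = 4,795/10,900 = 44%.
Reserves = 21,490/1,625 = 13.2 months.
Option A: score 705 < 720; DTI 44% ≤ 45%; employment 21 < 24 mo → does not qualify.
Option B: score 705 ≥ 680; DTI 44% > 36%; reserves 13.2 ≥ 9 mo → does not qualify.
Option C: score 705 ≥ 700; DTI 44% ≤ 45%; reserves 13.2 ≥ 3 mo → qualifies.

Option C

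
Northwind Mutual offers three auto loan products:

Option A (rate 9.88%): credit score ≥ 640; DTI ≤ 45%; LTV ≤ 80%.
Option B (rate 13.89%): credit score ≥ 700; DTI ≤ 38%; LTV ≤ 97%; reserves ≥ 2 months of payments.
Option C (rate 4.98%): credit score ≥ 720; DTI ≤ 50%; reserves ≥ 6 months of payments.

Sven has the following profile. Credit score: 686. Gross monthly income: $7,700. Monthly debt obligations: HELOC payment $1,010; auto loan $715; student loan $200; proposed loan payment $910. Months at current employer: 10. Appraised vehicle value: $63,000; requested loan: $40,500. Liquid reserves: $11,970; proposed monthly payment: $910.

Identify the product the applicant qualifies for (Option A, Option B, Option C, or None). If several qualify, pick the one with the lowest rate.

Total debts = (1,010 + 715 + 200 + 910) = 2,835; DTI = 2,835/7,700 = 36.8%.
LTV = 40,500/63,000 = 64.3%.
Reserves = 11,970/910 = 13.2 months.
Option A: score 686 ≥ 640; DTI 36.8% ≤ 45%; LTV 64.3% ≤ 80% → qualifies.
Option B: score 686 < 700; DTI 36.8% ≤ 38%; LTV 64.3% ≤ 97%; reserves 13.2 ≥ 2 mo → does not qualify.
Option C: score 686 < 720; DTI 36.8% ≤ 50%; reserves 13.2 ≥ 6 mo → does not qualify.

Option A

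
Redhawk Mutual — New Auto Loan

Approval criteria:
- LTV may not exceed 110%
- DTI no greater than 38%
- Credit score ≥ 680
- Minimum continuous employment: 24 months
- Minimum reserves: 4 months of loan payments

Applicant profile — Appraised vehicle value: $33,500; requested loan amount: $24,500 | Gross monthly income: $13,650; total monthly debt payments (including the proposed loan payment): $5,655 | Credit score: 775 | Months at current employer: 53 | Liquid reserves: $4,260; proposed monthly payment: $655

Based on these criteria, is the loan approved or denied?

LTV: 24,500 ÷ 33,500 = 73.1%, within 110% cap
DTI = 5,655/13,650 = 41.4% > 38%
Credit score 775 ≥ 680 (meets)
Employment 53 ≥ 24 months
Reserves = 4,260/655 = 6.5 months ≥ 4
Fails on DTI.

Denied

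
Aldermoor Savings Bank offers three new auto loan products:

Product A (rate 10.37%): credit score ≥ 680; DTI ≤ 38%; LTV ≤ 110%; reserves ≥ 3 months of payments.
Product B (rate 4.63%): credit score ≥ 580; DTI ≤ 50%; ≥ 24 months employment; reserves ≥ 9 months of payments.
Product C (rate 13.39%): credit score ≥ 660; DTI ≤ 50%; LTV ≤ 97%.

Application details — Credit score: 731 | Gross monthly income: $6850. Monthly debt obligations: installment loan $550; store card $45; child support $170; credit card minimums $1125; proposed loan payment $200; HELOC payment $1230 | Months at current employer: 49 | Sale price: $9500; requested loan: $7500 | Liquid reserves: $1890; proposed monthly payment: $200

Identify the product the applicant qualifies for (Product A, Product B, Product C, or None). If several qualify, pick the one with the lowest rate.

Product B

Total debts = (550 + 45 + 170 + 1,125 + 200 + 1,230) = 3,320; DTI = 3,320/6,850 = 48.5%.
LTV = 7,500/9,500 = 78.9%.
Reserves = 1,890/200 = 9.4 months.
Product A: score 731 ≥ 680; DTI 48.5% > 38%; LTV 78.9% ≤ 110%; reserves 9.4 ≥ 3 mo → does not qualify.
Product B: score 731 ≥ 580; DTI 48.5% ≤ 50%; employment 49 ≥ 24 mo; reserves 9.4 ≥ 9 mo → qualifies.
Product C: score 731 ≥ 660; DTI 48.5% ≤ 50%; LTV 78.9% ≤ 97% → qualifies.
Qualifying: Product B, Product C. Lowest rate is 4.63% → Product B.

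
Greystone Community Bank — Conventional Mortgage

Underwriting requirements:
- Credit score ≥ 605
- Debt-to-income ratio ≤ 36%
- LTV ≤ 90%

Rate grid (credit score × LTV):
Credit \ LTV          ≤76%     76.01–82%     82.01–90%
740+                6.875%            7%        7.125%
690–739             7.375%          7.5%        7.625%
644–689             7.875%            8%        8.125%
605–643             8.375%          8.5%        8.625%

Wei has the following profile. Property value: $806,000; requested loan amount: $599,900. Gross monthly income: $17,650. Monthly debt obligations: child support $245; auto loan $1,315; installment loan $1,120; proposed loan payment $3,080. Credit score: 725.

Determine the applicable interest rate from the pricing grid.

7.375%

Credit score 725 ≥ 605; Total monthly debts = (245 + 1,315 + 1,120 + 3,080) = 5,760. DTI = 5,760/17,650 = 32.6% ≤ 36%
LTV: 599,900 ÷ 806,000 = 74.4%, within 90% cap
Credit 725 → row 690–739; LTV 74.4% → column ≤76%. Grid cell → 7.375%.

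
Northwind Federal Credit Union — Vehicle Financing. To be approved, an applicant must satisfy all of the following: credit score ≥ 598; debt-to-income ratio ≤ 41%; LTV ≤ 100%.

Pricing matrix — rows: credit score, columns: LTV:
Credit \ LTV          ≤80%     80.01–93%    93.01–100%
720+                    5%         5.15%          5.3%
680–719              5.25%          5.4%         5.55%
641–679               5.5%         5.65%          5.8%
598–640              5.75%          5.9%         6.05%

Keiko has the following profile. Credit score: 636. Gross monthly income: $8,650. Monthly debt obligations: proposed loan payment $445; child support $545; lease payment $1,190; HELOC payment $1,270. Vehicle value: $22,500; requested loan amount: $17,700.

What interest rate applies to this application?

Credit score 636 ≥ 598; Total monthly debts = (445 + 545 + 1,190 + 1,270) = 3,450. DTI: 3,450 ÷ 8,650 = 39.9%, within the 41% cap
LTV: 17,700 ÷ 22,500 = 78.7%, within 100% cap
Score 636 is in the 598–640 band; LTV 78.7% is in the ≤80% band → 5.75%.

5.75%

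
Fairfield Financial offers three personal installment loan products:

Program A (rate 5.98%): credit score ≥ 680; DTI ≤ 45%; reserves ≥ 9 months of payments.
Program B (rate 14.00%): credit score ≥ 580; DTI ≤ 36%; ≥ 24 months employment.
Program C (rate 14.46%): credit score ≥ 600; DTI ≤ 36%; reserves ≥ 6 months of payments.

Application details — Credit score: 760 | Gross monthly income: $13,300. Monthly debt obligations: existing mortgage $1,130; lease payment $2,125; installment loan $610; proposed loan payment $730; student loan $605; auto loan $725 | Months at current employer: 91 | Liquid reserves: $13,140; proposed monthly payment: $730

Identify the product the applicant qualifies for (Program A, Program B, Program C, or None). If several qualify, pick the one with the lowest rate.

Total debts = (1,130 + 2,125 + 610 + 730 + 605 + 725) = 5,925; DTI = 5,925/13,300 = 44.5%.
Reserves = 13,140/730 = 18.0 months.
Program A: score 760 ≥ 680; DTI 44.5% ≤ 45%; reserves 18.0 ≥ 9 mo → qualifies.
Program B: score 760 ≥ 580; DTI 44.5% > 36%; employment 91 ≥ 24 mo → does not qualify.
Program C: score 760 ≥ 600; DTI 44.5% > 36%; reserves 18.0 ≥ 6 mo → does not qualify.

Program A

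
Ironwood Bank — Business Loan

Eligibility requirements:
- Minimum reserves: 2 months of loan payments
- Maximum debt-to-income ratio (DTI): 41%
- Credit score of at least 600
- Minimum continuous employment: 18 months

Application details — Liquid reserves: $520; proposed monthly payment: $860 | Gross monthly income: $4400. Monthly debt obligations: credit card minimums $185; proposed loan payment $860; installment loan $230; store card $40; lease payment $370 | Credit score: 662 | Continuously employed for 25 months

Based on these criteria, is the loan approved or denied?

Denied

Liquid reserves cover 520/860 = 0.6 months — < 2 required
Total monthly debts = (185 + 860 + 230 + 40 + 370) = 1,685. DTI = 1,685/4,400 = 38.3% ≤ 41%
Credit score 662 ≥ 600 (meets)
Employment 25 ≥ 18 months
Fails on reserves.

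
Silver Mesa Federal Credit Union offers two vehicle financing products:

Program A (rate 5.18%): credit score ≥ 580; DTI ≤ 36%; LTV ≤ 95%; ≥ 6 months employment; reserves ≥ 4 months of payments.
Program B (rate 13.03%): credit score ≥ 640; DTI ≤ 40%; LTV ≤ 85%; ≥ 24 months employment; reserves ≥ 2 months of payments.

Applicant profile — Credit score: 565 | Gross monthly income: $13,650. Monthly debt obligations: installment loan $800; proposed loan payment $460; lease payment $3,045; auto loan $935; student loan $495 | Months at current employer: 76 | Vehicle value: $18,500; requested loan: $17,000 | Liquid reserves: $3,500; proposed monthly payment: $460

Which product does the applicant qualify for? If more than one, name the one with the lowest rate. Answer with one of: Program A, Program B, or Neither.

Neither

Total debts = (800 + 460 + 3,045 + 935 + 495) = 5,735; DTI = 5,735/13,650 = 42%.
LTV = 17,000/18,500 = 91.9%.
Reserves = 3,500/460 = 7.6 months.
Program A: score 565 < 580; DTI 42% > 36%; LTV 91.9% ≤ 95%; employment 76 ≥ 6 mo; reserves 7.6 ≥ 4 mo → does not qualify.
Program B: score 565 < 640; DTI 42% > 40%; LTV 91.9% > 85%; employment 76 ≥ 24 mo; reserves 7.6 ≥ 2 mo → does not qualify.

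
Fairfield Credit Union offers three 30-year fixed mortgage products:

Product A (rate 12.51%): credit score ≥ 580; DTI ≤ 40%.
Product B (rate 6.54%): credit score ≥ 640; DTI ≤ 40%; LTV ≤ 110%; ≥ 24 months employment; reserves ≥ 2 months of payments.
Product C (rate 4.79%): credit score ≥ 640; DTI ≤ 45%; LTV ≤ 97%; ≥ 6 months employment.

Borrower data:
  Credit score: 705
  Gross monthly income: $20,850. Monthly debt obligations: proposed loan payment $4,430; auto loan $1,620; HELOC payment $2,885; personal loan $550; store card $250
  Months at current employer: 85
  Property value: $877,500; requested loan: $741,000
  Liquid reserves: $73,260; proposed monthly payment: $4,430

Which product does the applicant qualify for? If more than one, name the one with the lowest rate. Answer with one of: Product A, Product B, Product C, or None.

None

Total debts = (4,430 + 1,620 + 2,885 + 550 + 250) = 9,735; DTI = 9,735/20,850 = 46.7%.
LTV = 741,000/877,500 = 84.4%.
Reserves = 73,260/4,430 = 16.5 months.
Product A: score 705 ≥ 580; DTI 46.7% > 40% → does not qualify.
Product B: score 705 ≥ 640; DTI 46.7% > 40%; LTV 84.4% ≤ 110%; employment 85 ≥ 24 mo; reserves 16.5 ≥ 2 mo → does not qualify.
Product C: score 705 ≥ 640; DTI 46.7% > 45%; LTV 84.4% ≤ 97%; employment 85 ≥ 6 mo → does not qualify.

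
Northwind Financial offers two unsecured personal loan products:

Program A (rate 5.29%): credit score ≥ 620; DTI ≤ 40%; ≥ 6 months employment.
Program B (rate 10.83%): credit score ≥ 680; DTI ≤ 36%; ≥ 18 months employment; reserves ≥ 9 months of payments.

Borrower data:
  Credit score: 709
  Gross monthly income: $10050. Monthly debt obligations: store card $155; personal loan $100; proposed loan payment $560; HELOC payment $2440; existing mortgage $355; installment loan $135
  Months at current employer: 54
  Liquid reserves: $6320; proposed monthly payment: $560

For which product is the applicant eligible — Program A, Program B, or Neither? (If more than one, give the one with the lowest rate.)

Total debts = (155 + 100 + 560 + 2,440 + 355 + 135) = 3,745; DTI = 3,745/10,050 = 37.3%.
Reserves = 6,320/560 = 11.3 months.
Program A: score 709 ≥ 620; DTI 37.3% ≤ 40%; employment 54 ≥ 6 mo → qualifies.
Program B: score 709 ≥ 680; DTI 37.3% > 36%; employment 54 ≥ 18 mo; reserves 11.3 ≥ 9 mo → does not qualify.

Program A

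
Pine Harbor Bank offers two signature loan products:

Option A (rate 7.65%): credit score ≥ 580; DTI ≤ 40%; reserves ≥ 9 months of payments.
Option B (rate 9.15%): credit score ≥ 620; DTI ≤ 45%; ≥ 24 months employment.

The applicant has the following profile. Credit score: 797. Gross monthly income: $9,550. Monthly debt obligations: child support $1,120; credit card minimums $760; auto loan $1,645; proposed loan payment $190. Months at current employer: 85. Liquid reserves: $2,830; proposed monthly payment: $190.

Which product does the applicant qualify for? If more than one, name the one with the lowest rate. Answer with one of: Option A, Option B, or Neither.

Option A

Total debts = (1,120 + 760 + 1,645 + 190) = 3,715; DTI = 3,715/9,550 = 38.9%.
Reserves = 2,830/190 = 14.9 months.
Option A: score 797 ≥ 580; DTI 38.9% ≤ 40%; reserves 14.9 ≥ 9 mo → qualifies.
Option B: score 797 ≥ 620; DTI 38.9% ≤ 45%; employment 85 ≥ 24 mo → qualifies.
Qualifying: Option A, Option B. Lowest rate is 7.65% → Option A.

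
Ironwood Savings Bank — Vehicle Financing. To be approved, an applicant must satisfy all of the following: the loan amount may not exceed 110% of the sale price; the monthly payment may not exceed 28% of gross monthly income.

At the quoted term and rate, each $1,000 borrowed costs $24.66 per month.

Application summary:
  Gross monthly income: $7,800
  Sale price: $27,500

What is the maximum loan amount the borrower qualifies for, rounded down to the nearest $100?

$30,200

Payment cap: 28% × $7,800 = $2,184/month.
At $24.66 per $1,000, that supports 2,184/24.66 × 1,000 ≈ $88,564 → $88,500.
LTV cap: 110% × $27,500 = $30,250 → $30,200.
Binding constraint: loan-to-value.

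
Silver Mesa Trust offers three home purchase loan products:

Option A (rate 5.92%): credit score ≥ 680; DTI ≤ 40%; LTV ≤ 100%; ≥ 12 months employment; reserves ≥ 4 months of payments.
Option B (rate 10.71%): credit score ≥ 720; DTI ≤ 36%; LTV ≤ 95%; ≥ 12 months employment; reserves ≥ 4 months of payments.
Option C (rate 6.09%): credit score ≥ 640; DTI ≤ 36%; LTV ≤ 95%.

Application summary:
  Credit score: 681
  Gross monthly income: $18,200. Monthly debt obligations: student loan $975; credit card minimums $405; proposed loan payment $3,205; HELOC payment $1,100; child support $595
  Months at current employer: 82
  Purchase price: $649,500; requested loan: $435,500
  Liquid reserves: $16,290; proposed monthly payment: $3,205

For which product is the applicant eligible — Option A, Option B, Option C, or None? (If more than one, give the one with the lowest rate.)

Total debts = (975 + 405 + 3,205 + 1,100 + 595) = 6,280; DTI = 6,280/18,200 = 34.5%.
LTV = 435,500/649,500 = 67.1%.
Reserves = 16,290/3,205 = 5.1 months.
Option A: score 681 ≥ 680; DTI 34.5% ≤ 40%; LTV 67.1% ≤ 100%; employment 82 ≥ 12 mo; reserves 5.1 ≥ 4 mo → qualifies.
Option B: score 681 < 720; DTI 34.5% ≤ 36%; LTV 67.1% ≤ 95%; employment 82 ≥ 12 mo; reserves 5.1 ≥ 4 mo → does not qualify.
Option C: score 681 ≥ 640; DTI 34.5% ≤ 36%; LTV 67.1% ≤ 95% → qualifies.
Qualifying: Option A, Option C. Lowest rate is 5.92% → Option A.

Option A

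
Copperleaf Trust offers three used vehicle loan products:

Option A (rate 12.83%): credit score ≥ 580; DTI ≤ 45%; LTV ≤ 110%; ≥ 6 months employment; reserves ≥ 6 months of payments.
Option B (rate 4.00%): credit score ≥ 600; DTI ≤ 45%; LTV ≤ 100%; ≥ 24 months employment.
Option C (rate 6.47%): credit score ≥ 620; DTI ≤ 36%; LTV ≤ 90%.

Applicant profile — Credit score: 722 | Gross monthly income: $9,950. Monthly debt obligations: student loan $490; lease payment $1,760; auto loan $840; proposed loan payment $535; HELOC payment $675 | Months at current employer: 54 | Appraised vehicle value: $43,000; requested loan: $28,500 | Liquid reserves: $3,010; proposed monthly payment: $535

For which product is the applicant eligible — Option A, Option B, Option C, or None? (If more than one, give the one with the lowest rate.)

Total debts = (490 + 1,760 + 840 + 535 + 675) = 4,300; DTI = 4,300/9,950 = 43.2%.
LTV = 28,500/43,000 = 66.3%.
Reserves = 3,010/535 = 5.6 months.
Option A: score 722 ≥ 580; DTI 43.2% ≤ 45%; LTV 66.3% ≤ 110%; employment 54 ≥ 6 mo; reserves 5.6 < 6 mo → does not qualify.
Option B: score 722 ≥ 600; DTI 43.2% ≤ 45%; LTV 66.3% ≤ 100%; employment 54 ≥ 24 mo → qualifies.
Option C: score 722 ≥ 620; DTI 43.2% > 36%; LTV 66.3% ≤ 90% → does not qualify.

Option B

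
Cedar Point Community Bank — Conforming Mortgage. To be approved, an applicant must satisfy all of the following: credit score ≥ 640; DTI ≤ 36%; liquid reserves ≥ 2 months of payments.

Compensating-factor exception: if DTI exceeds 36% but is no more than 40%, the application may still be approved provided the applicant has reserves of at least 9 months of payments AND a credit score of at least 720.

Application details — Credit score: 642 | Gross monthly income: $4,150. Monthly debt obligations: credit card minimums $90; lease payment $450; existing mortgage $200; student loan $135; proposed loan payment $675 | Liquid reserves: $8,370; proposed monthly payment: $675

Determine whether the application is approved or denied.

Credit score 642 ≥ 640 (meets base)
Total debts = (90 + 450 + 200 + 135 + 675) = 1,550. DTI = 1,550/4,150 = 37.3% > 36% — standard DTI limit exceeded.
Reserves: 8,370 ÷ 675 = 12.4 months (meets 2-month minimum)
DTI 37.3% is within the 36%–40% exception band; checking compensating factors.
Override check — reserves: 12.4 mo (ok); score: 642 (below 720).
Compensating-factor requirement not fully met.

Denied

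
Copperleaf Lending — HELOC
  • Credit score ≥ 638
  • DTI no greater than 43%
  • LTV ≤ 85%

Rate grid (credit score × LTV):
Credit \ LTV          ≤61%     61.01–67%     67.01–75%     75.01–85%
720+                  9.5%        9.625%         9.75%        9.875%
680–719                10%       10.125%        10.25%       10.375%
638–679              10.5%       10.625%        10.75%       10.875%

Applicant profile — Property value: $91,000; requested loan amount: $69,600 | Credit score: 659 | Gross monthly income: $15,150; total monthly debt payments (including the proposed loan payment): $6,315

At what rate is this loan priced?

Credit score 659 ≥ 638; Debt-to-income = 6,315/15,150 = 41.7% — meets 43% limit
LTV = 69,600/91,000 = 76.5% ≤ 85%
Row: 659 falls in 638–679. Column: 76.5% falls in 75.01–85%. Rate = 10.875%.

10.875%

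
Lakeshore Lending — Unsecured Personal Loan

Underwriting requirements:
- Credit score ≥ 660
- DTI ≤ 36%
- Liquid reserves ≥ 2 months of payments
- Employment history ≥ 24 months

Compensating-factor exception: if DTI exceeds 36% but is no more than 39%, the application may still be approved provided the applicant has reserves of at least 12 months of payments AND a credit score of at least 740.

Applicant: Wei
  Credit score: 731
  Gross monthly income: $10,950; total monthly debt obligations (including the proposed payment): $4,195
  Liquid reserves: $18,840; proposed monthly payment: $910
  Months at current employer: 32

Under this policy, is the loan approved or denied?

Denied

Credit score 731 ≥ 660 (meets base)
DTI: 4,195 ÷ 10,950 = 38.3%, over the 36% base limit.
Reserves = 18,840/910 = 20.7 months ≥ 2
Employment 32 ≥ 24 months
38.3% falls in the override range (36%–39%), so the compensating-factor test applies.
Reserves 20.7 ≥ 12 months; credit score 731 < 740.
Override conditions not both satisfied; exception does not apply.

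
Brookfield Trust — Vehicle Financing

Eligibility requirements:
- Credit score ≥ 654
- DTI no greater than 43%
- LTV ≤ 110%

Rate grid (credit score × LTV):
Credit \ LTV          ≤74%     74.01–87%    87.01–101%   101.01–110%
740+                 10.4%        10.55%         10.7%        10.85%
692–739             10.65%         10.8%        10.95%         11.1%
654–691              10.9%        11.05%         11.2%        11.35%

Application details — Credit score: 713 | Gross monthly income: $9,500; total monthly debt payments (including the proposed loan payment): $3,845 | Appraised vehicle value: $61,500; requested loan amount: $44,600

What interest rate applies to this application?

10.65%

Credit score 713 ≥ 654; DTI: 3,845 ÷ 9,500 = 40.5%, within the 43% cap
Loan-to-value = 44,600/61,500 = 72.5% — pass (110% max)
Score 713 is in the 692–739 band; LTV 72.5% is in the ≤74% band → 10.65%.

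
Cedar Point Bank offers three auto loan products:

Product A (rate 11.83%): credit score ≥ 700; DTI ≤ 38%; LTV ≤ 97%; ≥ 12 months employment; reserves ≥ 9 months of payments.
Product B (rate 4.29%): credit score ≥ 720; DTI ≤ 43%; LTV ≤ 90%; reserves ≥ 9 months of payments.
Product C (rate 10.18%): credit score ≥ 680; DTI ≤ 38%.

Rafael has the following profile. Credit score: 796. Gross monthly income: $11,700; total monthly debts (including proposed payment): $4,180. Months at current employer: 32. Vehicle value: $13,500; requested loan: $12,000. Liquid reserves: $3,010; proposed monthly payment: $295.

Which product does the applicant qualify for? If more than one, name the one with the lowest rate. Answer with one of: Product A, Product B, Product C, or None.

DTI = 4,180/11,700 = 35.7%.
LTV = 12,000/13,500 = 88.9%.
Reserves = 3,010/295 = 10.2 months.
Product A: score 796 ≥ 700; DTI 35.7% ≤ 38%; LTV 88.9% ≤ 97%; employment 32 ≥ 12 mo; reserves 10.2 ≥ 9 mo → qualifies.
Product B: score 796 ≥ 720; DTI 35.7% ≤ 43%; LTV 88.9% ≤ 90%; reserves 10.2 ≥ 9 mo → qualifies.
Product C: score 796 ≥ 680; DTI 35.7% ≤ 38% → qualifies.
Qualifying: Product A, Product B, Product C. Lowest rate is 4.29% → Product B.

Product B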